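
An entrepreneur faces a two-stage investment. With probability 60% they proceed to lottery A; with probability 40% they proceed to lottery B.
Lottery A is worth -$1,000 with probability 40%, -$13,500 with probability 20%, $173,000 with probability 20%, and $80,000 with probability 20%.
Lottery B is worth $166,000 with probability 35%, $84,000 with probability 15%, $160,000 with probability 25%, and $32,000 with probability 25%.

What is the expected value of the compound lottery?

EV(A) = 0.4 × (-1000) + 0.2 × (-13500) + 0.2 × 173000 + 0.2 × 80000 = -400 − 2700 + 34600 + 16000 = 47500
EV(B) = 0.35 × 166000 + 0.15 × 84000 + 0.25 × 160000 + 0.25 × 32000 = 58100 + 12600 + 40000 + 8000 = 118700
Overall = 0.6 × 47500 + 0.4 × 118700 = 28500 + 47480 = 75980

$75,980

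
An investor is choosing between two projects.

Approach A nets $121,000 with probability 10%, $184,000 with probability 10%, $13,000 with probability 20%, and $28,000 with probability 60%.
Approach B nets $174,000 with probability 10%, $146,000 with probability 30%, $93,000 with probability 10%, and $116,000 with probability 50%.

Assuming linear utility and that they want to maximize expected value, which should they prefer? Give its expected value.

Approach A = 0.1 × 121000 + 0.1 × 184000 + 0.2 × 13000 + 0.6 × 28000 = 12100 + 18400 + 2600 + 16800 = 49900
Approach B = 0.1 × 174000 + 0.3 × 146000 + 0.1 × 93000 + 0.5 × 116000 = 17400 + 43800 + 9300 + 58000 = 128500

Approach B ($128,500)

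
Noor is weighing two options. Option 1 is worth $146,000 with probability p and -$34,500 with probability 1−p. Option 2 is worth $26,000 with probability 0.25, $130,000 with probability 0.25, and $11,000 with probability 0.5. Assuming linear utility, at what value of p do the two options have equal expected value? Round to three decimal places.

EV(Option 2) = 0.25 × 26000 + 0.25 × 130000 + 0.5 × 11000 = 6500 + 32500 + 5500 = 44500
p·146000 + (1−p)·(-34500) = 44500
180500p − 34500 = 44500
p = (44500 + 34500) / 180500

p = 0.438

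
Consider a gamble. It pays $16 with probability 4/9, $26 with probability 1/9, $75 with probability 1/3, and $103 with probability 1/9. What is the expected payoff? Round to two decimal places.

$46.44

EV = 4/9 × 16 + 1/9 × 26 + 1/3 × 75 + 1/9 × 103 = 7.1111 + 2.8889 + 25 + 11.4444 = 46.4444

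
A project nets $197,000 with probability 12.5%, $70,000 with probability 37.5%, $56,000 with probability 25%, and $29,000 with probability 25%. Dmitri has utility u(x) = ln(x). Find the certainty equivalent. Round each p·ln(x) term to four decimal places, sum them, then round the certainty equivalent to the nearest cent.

E[u] = 0.125·ln(197000) + 0.375·ln(70000) + 0.25·ln(56000) + 0.25·ln(29000) = 1.5239 + 4.1836 + 2.7333 + 2.5688 = 11.0096
CE = e^11.0096 ≈ 60451.70

$60,451.70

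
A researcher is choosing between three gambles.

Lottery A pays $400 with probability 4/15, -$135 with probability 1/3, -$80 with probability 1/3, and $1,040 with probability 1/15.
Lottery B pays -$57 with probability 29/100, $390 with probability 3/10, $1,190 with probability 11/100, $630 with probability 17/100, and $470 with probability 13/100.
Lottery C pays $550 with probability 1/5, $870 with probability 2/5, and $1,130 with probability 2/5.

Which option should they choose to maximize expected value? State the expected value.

Lottery A = 4/15 × 400 + 1/3 × (-135) + 1/3 × (-80) + 1/15 × 1040 = 106.6667 − 45 − 26.6667 + 69.3333 = 104.3333
Lottery B = 29/100 × (-57) + 3/10 × 390 + 11/100 × 1190 + 17/100 × 630 + 13/100 × 470 = -16.53 + 117 + 130.9 + 107.1 + 61.1 = 399.57
Lottery C = 1/5 × 550 + 2/5 × 870 + 2/5 × 1130 = 110 + 348 + 452 = 910

Lottery C ($910)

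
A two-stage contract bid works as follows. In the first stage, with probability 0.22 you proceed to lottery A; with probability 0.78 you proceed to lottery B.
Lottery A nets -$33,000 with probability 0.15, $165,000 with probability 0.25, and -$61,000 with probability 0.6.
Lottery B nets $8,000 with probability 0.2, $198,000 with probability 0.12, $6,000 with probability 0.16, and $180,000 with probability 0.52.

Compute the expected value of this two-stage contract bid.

$93,471.60

EV(A) = 0.15 × (-33000) + 0.25 × 165000 + 0.6 × (-61000) = -4950 + 41250 − 36600 = -300
EV(B) = 0.2 × 8000 + 0.12 × 198000 + 0.16 × 6000 + 0.52 × 180000 = 1600 + 23760 + 960 + 93600 = 119920
Overall = 0.22 × (-300) + 0.78 × 119920 = -66 + 93537.6 = 93471.6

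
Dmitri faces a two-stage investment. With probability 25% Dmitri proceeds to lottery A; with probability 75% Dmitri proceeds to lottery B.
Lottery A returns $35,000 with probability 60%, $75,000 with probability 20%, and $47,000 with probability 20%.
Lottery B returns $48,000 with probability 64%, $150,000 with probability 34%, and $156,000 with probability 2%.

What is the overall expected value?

$74,980

EV(A) = 0.6 × 35000 + 0.2 × 75000 + 0.2 × 47000 = 21000 + 15000 + 9400 = 45400
EV(B) = 0.64 × 48000 + 0.34 × 150000 + 0.02 × 156000 = 30720 + 51000 + 3120 = 84840
Overall = 0.25 × 45400 + 0.75 × 84840 = 11350 + 63630 = 74980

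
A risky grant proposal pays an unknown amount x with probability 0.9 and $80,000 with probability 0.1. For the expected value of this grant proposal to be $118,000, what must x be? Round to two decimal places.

x = $122,222.22

0.9·x + 0.1·80000 = 118000
0.9·x = 118000 − 8000 = 110000
x = 110000 / 0.9 = 122222.2222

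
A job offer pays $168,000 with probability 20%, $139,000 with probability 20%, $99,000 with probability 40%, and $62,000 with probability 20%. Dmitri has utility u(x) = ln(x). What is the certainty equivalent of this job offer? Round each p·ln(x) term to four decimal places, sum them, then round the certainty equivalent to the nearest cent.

$107,248.09

E[u] = 0.2·ln(168000) + 0.2·ln(139000) + 0.4·ln(99000) + 0.2·ln(62000) = 2.4063 + 2.3684 + 4.6012 + 2.2070 = 11.5829
CE = e^11.5829 ≈ 107248.09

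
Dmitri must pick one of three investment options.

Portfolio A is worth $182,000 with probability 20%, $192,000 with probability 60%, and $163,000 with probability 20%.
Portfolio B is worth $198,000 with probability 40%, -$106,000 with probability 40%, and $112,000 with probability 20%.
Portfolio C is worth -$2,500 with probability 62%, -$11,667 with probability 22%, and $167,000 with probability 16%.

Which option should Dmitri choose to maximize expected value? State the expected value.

Portfolio A ($184,200)

Portfolio A = 0.2 × 182000 + 0.6 × 192000 + 0.2 × 163000 = 36400 + 115200 + 32600 = 184200
Portfolio B = 0.4 × 198000 + 0.4 × (-106000) + 0.2 × 112000 = 79200 − 42400 + 22400 = 59200
Portfolio C = 0.62 × (-2500) + 0.22 × (-11667) + 0.16 × 167000 = -1550 − 2566.74 + 26720 = 22603.26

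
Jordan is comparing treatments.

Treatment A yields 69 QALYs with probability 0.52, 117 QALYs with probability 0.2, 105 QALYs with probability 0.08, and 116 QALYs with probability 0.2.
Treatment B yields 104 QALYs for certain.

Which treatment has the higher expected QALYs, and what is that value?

Treatment A = 0.52 × 69 + 0.2 × 117 + 0.08 × 105 + 0.2 × 116 = 35.88 + 23.4 + 8.4 + 23.2 = 90.88
Treatment B: 104 (certain)

Treatment B (104 QALYs)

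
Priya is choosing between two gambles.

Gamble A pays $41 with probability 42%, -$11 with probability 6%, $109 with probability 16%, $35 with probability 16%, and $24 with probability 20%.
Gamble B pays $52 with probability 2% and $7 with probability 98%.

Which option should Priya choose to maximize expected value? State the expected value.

Gamble A = 0.42 × 41 + 0.06 × (-11) + 0.16 × 109 + 0.16 × 35 + 0.2 × 24 = 17.22 − 0.66 + 17.44 + 5.6 + 4.8 = 44.4
Gamble B = 0.02 × 52 + 0.98 × 7 = 1.04 + 6.86 = 7.9

Gamble A ($44.40)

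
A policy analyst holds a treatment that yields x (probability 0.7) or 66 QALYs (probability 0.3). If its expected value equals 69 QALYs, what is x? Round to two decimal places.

x = 70.29 QALYs

0.7·x + 0.3·66 = 69
0.7·x = 69 − 19.8 = 49.2
x = 49.2 / 0.7 = 70.2857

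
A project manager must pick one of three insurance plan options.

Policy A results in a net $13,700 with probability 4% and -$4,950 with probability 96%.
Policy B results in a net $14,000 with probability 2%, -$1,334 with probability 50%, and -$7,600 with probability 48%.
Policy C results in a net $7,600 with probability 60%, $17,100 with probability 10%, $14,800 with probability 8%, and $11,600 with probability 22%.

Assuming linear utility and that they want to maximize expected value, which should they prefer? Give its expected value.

Policy A = 0.04 × 13700 + 0.96 × (-4950) = 548 − 4752 = -4204
Policy B = 0.02 × 14000 + 0.5 × (-1334) + 0.48 × (-7600) = 280 − 667 − 3648 = -4035
Policy C = 0.6 × 7600 + 0.1 × 17100 + 0.08 × 14800 + 0.22 × 11600 = 4560 + 1710 + 1184 + 2552 = 10006

Policy C ($10,006)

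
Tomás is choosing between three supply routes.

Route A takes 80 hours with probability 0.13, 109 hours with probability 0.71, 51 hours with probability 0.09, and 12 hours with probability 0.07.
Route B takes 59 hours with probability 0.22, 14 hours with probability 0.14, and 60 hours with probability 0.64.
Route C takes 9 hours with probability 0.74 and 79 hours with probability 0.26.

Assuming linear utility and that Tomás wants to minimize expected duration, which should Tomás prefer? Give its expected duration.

Route C (27.2 hours)

Route A = 0.13 × 80 + 0.71 × 109 + 0.09 × 51 + 0.07 × 12 = 10.4 + 77.39 + 4.59 + 0.84 = 93.22
Route B = 0.22 × 59 + 0.14 × 14 + 0.64 × 60 = 12.98 + 1.96 + 38.4 = 53.34
Route C = 0.74 × 9 + 0.26 × 79 = 6.66 + 20.54 = 27.2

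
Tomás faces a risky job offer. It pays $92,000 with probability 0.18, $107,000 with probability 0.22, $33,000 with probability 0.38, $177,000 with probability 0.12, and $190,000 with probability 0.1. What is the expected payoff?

EV = 0.18 × 92000 + 0.22 × 107000 + 0.38 × 33000 + 0.12 × 177000 + 0.1 × 190000 = 16560 + 23540 + 12540 + 21240 + 19000 = 92880

$92,880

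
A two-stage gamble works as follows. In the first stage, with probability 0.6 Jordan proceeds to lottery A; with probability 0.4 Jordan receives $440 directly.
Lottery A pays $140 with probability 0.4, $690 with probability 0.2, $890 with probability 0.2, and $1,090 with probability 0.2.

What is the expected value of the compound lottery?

$530

EV(A) = 0.4 × 140 + 0.2 × 690 + 0.2 × 890 + 0.2 × 1090 = 56 + 138 + 178 + 218 = 590
Branch B: 440 (certain)
Overall = 0.6 × 590 + 0.4 × 440 = 354 + 176 = 530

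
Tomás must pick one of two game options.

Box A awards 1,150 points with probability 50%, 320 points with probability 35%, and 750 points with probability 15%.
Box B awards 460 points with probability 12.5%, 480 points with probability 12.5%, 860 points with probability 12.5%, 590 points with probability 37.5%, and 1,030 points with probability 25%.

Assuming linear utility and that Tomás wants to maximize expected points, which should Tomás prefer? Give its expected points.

Box A = 0.5 × 1150 + 0.35 × 320 + 0.15 × 750 = 575 + 112 + 112.5 = 799.5
Box B = 0.125 × 460 + 0.125 × 480 + 0.125 × 860 + 0.375 × 590 + 0.25 × 1030 = 57.5 + 60 + 107.5 + 221.25 + 257.5 = 703.75

Box A (799.5 points)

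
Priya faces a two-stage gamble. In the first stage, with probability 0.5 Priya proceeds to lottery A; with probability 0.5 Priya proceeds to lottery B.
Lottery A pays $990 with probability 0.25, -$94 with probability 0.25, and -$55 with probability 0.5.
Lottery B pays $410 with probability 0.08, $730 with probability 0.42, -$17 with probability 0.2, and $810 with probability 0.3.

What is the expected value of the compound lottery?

$387.75

EV(A) = 0.25 × 990 + 0.25 × (-94) + 0.5 × (-55) = 247.5 − 23.5 − 27.5 = 196.5
EV(B) = 0.08 × 410 + 0.42 × 730 + 0.2 × (-17) + 0.3 × 810 = 32.8 + 306.6 − 3.4 + 243 = 579
Overall = 0.5 × 196.5 + 0.5 × 579 = 98.25 + 289.5 = 387.75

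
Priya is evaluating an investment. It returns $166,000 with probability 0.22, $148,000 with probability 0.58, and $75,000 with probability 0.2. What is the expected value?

$137,360

EV = 0.22 × 166000 + 0.58 × 148000 + 0.2 × 75000 = 36520 + 85840 + 15000 = 137360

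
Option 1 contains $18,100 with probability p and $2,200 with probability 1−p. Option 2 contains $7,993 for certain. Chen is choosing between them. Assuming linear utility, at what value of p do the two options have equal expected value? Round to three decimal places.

p = 0.364

p·18100 + (1−p)·2200 = 7993
15900p + 2200 = 7993
p = (7993 − 2200) / 15900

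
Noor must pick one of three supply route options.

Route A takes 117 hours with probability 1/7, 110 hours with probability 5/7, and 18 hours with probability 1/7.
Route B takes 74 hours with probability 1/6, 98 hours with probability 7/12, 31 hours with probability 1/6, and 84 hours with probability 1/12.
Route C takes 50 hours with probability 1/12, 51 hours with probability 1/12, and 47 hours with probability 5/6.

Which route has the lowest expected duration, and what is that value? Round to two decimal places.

Route C (47.58 hours)

Route A = 1/7 × 117 + 5/7 × 110 + 1/7 × 18 = 16.7143 + 78.5714 + 2.5714 = 97.8571
Route B = 1/6 × 74 + 7/12 × 98 + 1/6 × 31 + 1/12 × 84 = 12.3333 + 57.1667 + 5.1667 + 7 = 81.6667
Route C = 1/12 × 50 + 1/12 × 51 + 5/6 × 47 = 4.1667 + 4.25 + 39.1667 = 47.5833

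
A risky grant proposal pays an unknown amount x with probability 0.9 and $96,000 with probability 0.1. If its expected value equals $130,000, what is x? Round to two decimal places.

x = $133,777.78

0.9·x + 0.1·96000 = 130000
0.9·x = 130000 − 9600 = 120400
x = 120400 / 0.9 = 133777.7778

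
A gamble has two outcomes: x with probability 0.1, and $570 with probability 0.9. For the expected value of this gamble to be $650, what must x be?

0.1·x + 0.9·570 = 650
0.1·x = 650 − 513 = 137
x = 137 / 0.1 = 1370

x = $1,370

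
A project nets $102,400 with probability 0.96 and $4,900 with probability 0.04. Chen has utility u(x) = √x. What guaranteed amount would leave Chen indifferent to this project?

$96,100

E[u] = 0.96·√102400 + 0.04·√4900 = 0.96·320 + 0.04·70 = 310
CE = (310)² = 96100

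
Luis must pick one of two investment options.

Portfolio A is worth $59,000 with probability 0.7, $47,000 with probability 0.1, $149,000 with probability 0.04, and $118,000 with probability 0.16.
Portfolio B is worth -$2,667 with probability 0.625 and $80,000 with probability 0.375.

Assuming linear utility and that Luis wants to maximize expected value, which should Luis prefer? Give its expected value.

Portfolio A ($70,840)

Portfolio A = 0.7 × 59000 + 0.1 × 47000 + 0.04 × 149000 + 0.16 × 118000 = 41300 + 4700 + 5960 + 18880 = 70840
Portfolio B = 0.625 × (-2667) + 0.375 × 80000 = -1666.875 + 30000 = 28333.125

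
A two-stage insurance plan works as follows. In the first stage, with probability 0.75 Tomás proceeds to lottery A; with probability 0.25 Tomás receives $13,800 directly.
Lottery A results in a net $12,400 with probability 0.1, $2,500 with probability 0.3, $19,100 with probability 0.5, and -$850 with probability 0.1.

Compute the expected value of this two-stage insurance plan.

$12,041.25

EV(A) = 0.1 × 12400 + 0.3 × 2500 + 0.5 × 19100 + 0.1 × (-850) = 1240 + 750 + 9550 − 85 = 11455
Branch B: 13800 (certain)
Overall = 0.75 × 11455 + 0.25 × 13800 = 8591.25 + 3450 = 12041.25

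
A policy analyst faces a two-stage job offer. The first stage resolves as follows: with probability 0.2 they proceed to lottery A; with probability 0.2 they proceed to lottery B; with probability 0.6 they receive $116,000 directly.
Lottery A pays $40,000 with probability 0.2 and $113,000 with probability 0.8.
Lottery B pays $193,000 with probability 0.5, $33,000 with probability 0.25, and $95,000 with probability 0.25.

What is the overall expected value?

$114,980

EV(A) = 0.2 × 40000 + 0.8 × 113000 = 8000 + 90400 = 98400
EV(B) = 0.5 × 193000 + 0.25 × 33000 + 0.25 × 95000 = 96500 + 8250 + 23750 = 128500
Branch C: 116000 (certain)
Overall = 0.2 × 98400 + 0.2 × 128500 + 0.6 × 116000 = 19680 + 25700 + 69600 = 114980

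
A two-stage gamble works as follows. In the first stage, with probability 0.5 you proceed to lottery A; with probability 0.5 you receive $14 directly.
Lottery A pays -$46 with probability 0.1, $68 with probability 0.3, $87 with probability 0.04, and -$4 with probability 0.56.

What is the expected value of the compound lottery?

EV(A) = 0.1 × (-46) + 0.3 × 68 + 0.04 × 87 + 0.56 × (-4) = -4.6 + 20.4 + 3.48 − 2.24 = 17.04
Branch B: 14 (certain)
Overall = 0.5 × 17.04 + 0.5 × 14 = 8.52 + 7 = 15.52

$15.52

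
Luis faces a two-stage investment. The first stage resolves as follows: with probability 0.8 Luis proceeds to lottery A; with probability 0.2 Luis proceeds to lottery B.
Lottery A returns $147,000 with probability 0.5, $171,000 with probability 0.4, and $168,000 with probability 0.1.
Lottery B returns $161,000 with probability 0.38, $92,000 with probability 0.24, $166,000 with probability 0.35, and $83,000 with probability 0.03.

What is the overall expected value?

$155,730

EV(A) = 0.5 × 147000 + 0.4 × 171000 + 0.1 × 168000 = 73500 + 68400 + 16800 = 158700
EV(B) = 0.38 × 161000 + 0.24 × 92000 + 0.35 × 166000 + 0.03 × 83000 = 61180 + 22080 + 58100 + 2490 = 143850
Overall = 0.8 × 158700 + 0.2 × 143850 = 126960 + 28770 = 155730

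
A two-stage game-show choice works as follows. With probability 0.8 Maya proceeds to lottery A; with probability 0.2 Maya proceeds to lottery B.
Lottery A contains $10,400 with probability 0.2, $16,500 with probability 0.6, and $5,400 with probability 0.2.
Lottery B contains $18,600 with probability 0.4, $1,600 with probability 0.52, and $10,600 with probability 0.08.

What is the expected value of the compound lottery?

$12,272

EV(A) = 0.2 × 10400 + 0.6 × 16500 + 0.2 × 5400 = 2080 + 9900 + 1080 = 13060
EV(B) = 0.4 × 18600 + 0.52 × 1600 + 0.08 × 10600 = 7440 + 832 + 848 = 9120
Overall = 0.8 × 13060 + 0.2 × 9120 = 10448 + 1824 = 12272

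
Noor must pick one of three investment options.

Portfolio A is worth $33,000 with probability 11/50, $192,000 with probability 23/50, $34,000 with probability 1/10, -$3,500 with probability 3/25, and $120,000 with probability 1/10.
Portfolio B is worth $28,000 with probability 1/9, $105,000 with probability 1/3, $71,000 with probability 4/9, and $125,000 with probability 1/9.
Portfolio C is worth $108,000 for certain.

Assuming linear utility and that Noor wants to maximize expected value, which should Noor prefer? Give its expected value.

Portfolio A = 11/50 × 33000 + 23/50 × 192000 + 1/10 × 34000 + 3/25 × (-3500) + 1/10 × 120000 = 7260 + 88320 + 3400 − 420 + 12000 = 110560
Portfolio B = 1/9 × 28000 + 1/3 × 105000 + 4/9 × 71000 + 1/9 × 125000 = 3111.1111 + 35000 + 31555.5556 + 13888.8889 = 83555.5556
Portfolio C: 108000 (certain)

Portfolio A ($110,560)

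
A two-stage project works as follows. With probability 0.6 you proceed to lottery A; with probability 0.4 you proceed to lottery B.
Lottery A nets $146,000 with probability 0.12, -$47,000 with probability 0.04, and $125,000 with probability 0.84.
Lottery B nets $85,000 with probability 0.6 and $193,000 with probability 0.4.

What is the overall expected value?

EV(A) = 0.12 × 146000 + 0.04 × (-47000) + 0.84 × 125000 = 17520 − 1880 + 105000 = 120640
EV(B) = 0.6 × 85000 + 0.4 × 193000 = 51000 + 77200 = 128200
Overall = 0.6 × 120640 + 0.4 × 128200 = 72384 + 51280 = 123664

$123,664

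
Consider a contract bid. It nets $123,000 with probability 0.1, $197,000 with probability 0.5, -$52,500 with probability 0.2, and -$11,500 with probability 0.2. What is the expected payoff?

$98,000

EV = 0.1 × 123000 + 0.5 × 197000 + 0.2 × (-52500) + 0.2 × (-11500) = 12300 + 98500 − 10500 − 2300 = 98000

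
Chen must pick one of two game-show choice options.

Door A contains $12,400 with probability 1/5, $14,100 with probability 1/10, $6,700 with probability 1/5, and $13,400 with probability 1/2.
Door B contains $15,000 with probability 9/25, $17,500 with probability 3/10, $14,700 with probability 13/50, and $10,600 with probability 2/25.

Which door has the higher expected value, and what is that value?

Door A = 1/5 × 12400 + 1/10 × 14100 + 1/5 × 6700 + 1/2 × 13400 = 2480 + 1410 + 1340 + 6700 = 11930
Door B = 9/25 × 15000 + 3/10 × 17500 + 13/50 × 14700 + 2/25 × 10600 = 5400 + 5250 + 3822 + 848 = 15320

Door B ($15,320)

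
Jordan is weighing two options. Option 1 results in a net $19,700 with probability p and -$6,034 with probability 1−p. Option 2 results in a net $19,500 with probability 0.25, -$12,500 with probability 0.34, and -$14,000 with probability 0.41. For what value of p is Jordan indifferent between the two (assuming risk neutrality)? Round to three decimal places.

EV(Option 2) = 0.25 × 19500 + 0.34 × (-12500) + 0.41 × (-14000) = 4875 − 4250 − 5740 = -5115
p·19700 + (1−p)·(-6034) = -5115
25734p − 6034 = -5115
p = (-5115 + 6034) / 25734

p = 0.036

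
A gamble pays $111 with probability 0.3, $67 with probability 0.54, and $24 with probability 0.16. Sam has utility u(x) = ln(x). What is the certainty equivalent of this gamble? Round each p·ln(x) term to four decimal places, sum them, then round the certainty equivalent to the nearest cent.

E[u] = 0.3·ln(111) + 0.54·ln(67) + 0.16·ln(24) = 1.4129 + 2.2705 + 0.5085 = 4.1919
CE = e^4.1919 ≈ 66.15

$66.15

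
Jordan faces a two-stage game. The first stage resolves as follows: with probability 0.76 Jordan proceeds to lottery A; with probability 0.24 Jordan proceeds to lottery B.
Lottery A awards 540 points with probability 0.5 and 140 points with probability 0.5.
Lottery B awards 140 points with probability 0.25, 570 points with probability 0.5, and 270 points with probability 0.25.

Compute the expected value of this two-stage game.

EV(A) = 0.5 × 540 + 0.5 × 140 = 270 + 70 = 340
EV(B) = 0.25 × 140 + 0.5 × 570 + 0.25 × 270 = 35 + 285 + 67.5 = 387.5
Overall = 0.76 × 340 + 0.24 × 387.5 = 258.4 + 93 = 351.4

351.4 points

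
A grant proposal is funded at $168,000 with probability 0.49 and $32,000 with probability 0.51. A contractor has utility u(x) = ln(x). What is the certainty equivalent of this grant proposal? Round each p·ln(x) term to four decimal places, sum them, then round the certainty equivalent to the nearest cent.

$72,113.75

E[u] = 0.49·ln(168000) + 0.51·ln(32000) = 5.8955 + 5.2905 = 11.1860
CE = e^11.1860 ≈ 72113.75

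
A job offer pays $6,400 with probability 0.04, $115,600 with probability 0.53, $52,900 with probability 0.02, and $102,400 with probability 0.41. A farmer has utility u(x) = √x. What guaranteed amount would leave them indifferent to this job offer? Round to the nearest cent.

$101,888.64

E[u] = 0.04·√6400 + 0.53·√115600 + 0.02·√52900 + 0.41·√102400 = 0.04·80 + 0.53·340 + 0.02·230 + 0.41·320 = 319.2
CE = (319.2)² = 101888.64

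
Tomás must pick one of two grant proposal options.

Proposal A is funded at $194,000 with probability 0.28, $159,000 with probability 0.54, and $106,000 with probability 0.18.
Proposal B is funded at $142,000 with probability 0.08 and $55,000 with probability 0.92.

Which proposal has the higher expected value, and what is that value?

Proposal A ($159,260)

Proposal A = 0.28 × 194000 + 0.54 × 159000 + 0.18 × 106000 = 54320 + 85860 + 19080 = 159260
Proposal B = 0.08 × 142000 + 0.92 × 55000 = 11360 + 50600 = 61960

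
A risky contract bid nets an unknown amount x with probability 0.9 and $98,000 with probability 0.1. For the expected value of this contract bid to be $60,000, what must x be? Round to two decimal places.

0.9·x + 0.1·98000 = 60000
0.9·x = 60000 − 9800 = 50200
x = 50200 / 0.9 = 55777.7778

x = $55,777.78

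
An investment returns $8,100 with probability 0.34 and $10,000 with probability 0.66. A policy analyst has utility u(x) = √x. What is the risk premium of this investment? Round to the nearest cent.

E[u] = 0.34·√8100 + 0.66·√10000 = 0.34·90 + 0.66·100 = 96.6
CE = (96.6)² = 9331.56
Risk premium = EV − CE = 9354 − 9331.56 = 22.44

$22.44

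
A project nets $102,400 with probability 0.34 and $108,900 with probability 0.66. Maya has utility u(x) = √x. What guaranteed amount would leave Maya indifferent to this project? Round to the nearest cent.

$106,667.56

E[u] = 0.34·√102400 + 0.66·√108900 = 0.34·320 + 0.66·330 = 326.6
CE = (326.6)² = 106667.56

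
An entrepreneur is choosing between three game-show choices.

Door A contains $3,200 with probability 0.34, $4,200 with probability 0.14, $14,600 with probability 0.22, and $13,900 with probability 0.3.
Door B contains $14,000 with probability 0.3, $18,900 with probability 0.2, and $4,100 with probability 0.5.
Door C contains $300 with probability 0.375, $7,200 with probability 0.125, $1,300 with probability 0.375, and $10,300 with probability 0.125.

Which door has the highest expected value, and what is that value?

Door A = 0.34 × 3200 + 0.14 × 4200 + 0.22 × 14600 + 0.3 × 13900 = 1088 + 588 + 3212 + 4170 = 9058
Door B = 0.3 × 14000 + 0.2 × 18900 + 0.5 × 4100 = 4200 + 3780 + 2050 = 10030
Door C = 0.375 × 300 + 0.125 × 7200 + 0.375 × 1300 + 0.125 × 10300 = 112.5 + 900 + 487.5 + 1287.5 = 2787.5

Door B ($10,030)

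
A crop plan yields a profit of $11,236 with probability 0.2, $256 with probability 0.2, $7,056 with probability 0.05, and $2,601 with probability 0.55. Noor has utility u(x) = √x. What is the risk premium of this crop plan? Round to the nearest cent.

E[u] = 0.2·√11236 + 0.2·√256 + 0.05·√7056 + 0.55·√2601 = 0.2·106 + 0.2·16 + 0.05·84 + 0.55·51 = 56.65
CE = (56.65)² = 3209.2225
Risk premium = EV − CE = 4081.75 − 3209.2225 = 872.5275

$872.53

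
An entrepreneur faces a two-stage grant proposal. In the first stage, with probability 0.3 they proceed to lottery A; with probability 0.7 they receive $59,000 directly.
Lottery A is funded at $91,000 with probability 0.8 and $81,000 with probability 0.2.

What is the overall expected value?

EV(A) = 0.8 × 91000 + 0.2 × 81000 = 72800 + 16200 = 89000
Branch B: 59000 (certain)
Overall = 0.3 × 89000 + 0.7 × 59000 = 26700 + 41300 = 68000

$68,000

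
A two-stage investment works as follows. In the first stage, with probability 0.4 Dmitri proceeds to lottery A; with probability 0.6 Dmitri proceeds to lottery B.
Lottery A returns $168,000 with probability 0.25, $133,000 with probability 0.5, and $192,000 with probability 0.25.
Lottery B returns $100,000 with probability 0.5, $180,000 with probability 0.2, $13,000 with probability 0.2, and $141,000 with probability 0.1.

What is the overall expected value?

EV(A) = 0.25 × 168000 + 0.5 × 133000 + 0.25 × 192000 = 42000 + 66500 + 48000 = 156500
EV(B) = 0.5 × 100000 + 0.2 × 180000 + 0.2 × 13000 + 0.1 × 141000 = 50000 + 36000 + 2600 + 14100 = 102700
Overall = 0.4 × 156500 + 0.6 × 102700 = 62600 + 61620 = 124220

$124,220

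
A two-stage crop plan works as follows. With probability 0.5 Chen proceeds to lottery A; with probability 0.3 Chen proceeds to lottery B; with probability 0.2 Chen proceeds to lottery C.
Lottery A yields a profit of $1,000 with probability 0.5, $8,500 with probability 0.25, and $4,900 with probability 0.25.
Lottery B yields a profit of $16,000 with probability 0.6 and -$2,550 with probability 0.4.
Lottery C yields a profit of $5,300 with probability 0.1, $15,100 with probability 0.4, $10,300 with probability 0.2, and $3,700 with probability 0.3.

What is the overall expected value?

$6,447

EV(A) = 0.5 × 1000 + 0.25 × 8500 + 0.25 × 4900 = 500 + 2125 + 1225 = 3850
EV(B) = 0.6 × 16000 + 0.4 × (-2550) = 9600 − 1020 = 8580
EV(C) = 0.1 × 5300 + 0.4 × 15100 + 0.2 × 10300 + 0.3 × 3700 = 530 + 6040 + 2060 + 1110 = 9740
Overall = 0.5 × 3850 + 0.3 × 8580 + 0.2 × 9740 = 1925 + 2574 + 1948 = 6447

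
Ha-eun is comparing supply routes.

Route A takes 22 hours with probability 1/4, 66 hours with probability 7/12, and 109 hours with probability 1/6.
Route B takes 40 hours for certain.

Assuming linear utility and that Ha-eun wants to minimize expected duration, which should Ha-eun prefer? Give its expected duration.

Route A = 1/4 × 22 + 7/12 × 66 + 1/6 × 109 = 5.5 + 38.5 + 18.1667 = 62.1667
Route B: 40 (certain)

Route B (40 hours)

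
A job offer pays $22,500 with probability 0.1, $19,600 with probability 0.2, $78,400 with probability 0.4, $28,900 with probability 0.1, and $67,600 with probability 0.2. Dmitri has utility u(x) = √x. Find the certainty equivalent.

$50,176

E[u] = 0.1·√22500 + 0.2·√19600 + 0.4·√78400 + 0.1·√28900 + 0.2·√67600 = 0.1·150 + 0.2·140 + 0.4·280 + 0.1·170 + 0.2·260 = 224
CE = (224)² = 50176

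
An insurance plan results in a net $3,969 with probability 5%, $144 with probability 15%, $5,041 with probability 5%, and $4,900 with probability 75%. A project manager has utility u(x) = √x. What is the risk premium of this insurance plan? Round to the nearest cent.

$426.10

E[u] = 0.05·√3969 + 0.15·√144 + 0.05·√5041 + 0.75·√4900 = 0.05·63 + 0.15·12 + 0.05·71 + 0.75·70 = 61
CE = (61)² = 3721
Risk premium = EV − CE = 4147.1 − 3721 = 426.1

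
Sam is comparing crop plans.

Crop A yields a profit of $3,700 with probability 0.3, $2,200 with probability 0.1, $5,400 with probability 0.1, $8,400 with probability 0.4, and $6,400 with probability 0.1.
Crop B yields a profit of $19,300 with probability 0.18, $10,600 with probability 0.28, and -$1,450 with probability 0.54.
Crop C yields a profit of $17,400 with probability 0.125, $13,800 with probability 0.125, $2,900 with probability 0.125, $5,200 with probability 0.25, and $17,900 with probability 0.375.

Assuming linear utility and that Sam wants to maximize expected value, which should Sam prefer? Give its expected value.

Crop C ($12,275)

Crop A = 0.3 × 3700 + 0.1 × 2200 + 0.1 × 5400 + 0.4 × 8400 + 0.1 × 6400 = 1110 + 220 + 540 + 3360 + 640 = 5870
Crop B = 0.18 × 19300 + 0.28 × 10600 + 0.54 × (-1450) = 3474 + 2968 − 783 = 5659
Crop C = 0.125 × 17400 + 0.125 × 13800 + 0.125 × 2900 + 0.25 × 5200 + 0.375 × 17900 = 2175 + 1725 + 362.5 + 1300 + 6712.5 = 12275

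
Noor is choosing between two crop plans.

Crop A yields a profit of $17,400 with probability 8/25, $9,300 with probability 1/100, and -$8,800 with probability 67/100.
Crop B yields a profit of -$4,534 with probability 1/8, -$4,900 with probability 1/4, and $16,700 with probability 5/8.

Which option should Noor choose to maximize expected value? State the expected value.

Crop B ($8,645.75)

Crop A = 8/25 × 17400 + 1/100 × 9300 + 67/100 × (-8800) = 5568 + 93 − 5896 = -235
Crop B = 1/8 × (-4534) + 1/4 × (-4900) + 5/8 × 16700 = -566.75 − 1225 + 10437.5 = 8645.75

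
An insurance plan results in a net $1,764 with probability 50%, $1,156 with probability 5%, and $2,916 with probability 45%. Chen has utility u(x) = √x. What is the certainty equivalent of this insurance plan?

E[u] = 0.5·√1764 + 0.05·√1156 + 0.45·√2916 = 0.5·42 + 0.05·34 + 0.45·54 = 47
CE = (47)² = 2209

$2,209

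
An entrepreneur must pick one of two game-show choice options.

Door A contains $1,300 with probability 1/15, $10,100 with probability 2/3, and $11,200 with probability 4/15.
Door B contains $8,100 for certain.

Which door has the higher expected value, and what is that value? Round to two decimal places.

Door A ($9,806.67)

Door A = 1/15 × 1300 + 2/3 × 10100 + 4/15 × 11200 = 86.6667 + 6733.3333 + 2986.6667 = 9806.6667
Door B: 8100 (certain)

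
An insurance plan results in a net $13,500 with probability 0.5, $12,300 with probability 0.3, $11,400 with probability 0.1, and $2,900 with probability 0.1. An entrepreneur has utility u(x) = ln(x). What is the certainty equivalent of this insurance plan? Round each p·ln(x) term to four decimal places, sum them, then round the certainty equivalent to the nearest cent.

$11,066.75

E[u] = 0.5·ln(13500) + 0.3·ln(12300) + 0.1·ln(11400) + 0.1·ln(2900) = 4.7552 + 2.8252 + 0.9341 + 0.7972 = 9.3117
CE = e^9.3117 ≈ 11066.75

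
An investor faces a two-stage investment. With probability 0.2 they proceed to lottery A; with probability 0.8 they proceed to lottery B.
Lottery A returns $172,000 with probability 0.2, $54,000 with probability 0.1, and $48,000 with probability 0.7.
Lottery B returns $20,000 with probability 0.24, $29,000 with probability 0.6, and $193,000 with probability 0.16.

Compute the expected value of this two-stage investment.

$57,144

EV(A) = 0.2 × 172000 + 0.1 × 54000 + 0.7 × 48000 = 34400 + 5400 + 33600 = 73400
EV(B) = 0.24 × 20000 + 0.6 × 29000 + 0.16 × 193000 = 4800 + 17400 + 30880 = 53080
Overall = 0.2 × 73400 + 0.8 × 53080 = 14680 + 42464 = 57144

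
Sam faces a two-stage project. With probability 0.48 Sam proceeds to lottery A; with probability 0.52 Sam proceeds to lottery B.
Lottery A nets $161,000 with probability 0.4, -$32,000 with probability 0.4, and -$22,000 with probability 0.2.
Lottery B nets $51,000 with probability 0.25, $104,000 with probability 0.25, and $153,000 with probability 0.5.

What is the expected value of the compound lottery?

$82,586

EV(A) = 0.4 × 161000 + 0.4 × (-32000) + 0.2 × (-22000) = 64400 − 12800 − 4400 = 47200
EV(B) = 0.25 × 51000 + 0.25 × 104000 + 0.5 × 153000 = 12750 + 26000 + 76500 = 115250
Overall = 0.48 × 47200 + 0.52 × 115250 = 22656 + 59930 = 82586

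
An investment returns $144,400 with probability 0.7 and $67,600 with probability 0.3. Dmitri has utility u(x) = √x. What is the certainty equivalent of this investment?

$118,336

E[u] = 0.7·√144400 + 0.3·√67600 = 0.7·380 + 0.3·260 = 344
CE = (344)² = 118336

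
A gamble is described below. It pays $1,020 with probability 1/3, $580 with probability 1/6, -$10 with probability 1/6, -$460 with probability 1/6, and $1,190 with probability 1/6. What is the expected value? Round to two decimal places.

$556.67

EV = 1/3 × 1020 + 1/6 × 580 + 1/6 × (-10) + 1/6 × (-460) + 1/6 × 1190 = 340 + 96.6667 − 1.6667 − 76.6667 + 198.3333 = 556.6667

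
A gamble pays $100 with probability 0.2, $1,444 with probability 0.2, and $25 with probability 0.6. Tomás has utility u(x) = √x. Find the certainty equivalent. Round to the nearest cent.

E[u] = 0.2·√100 + 0.2·√1444 + 0.6·√25 = 0.2·10 + 0.2·38 + 0.6·5 = 12.6
CE = (12.6)² = 158.76

$158.76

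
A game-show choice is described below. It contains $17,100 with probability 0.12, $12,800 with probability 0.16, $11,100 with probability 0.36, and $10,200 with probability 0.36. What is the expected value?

EV = 0.12 × 17100 + 0.16 × 12800 + 0.36 × 11100 + 0.36 × 10200 = 2052 + 2048 + 3996 + 3672 = 11768

$11,768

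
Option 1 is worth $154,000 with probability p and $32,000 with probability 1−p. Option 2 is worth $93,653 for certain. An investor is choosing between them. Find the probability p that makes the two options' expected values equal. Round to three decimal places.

p·154000 + (1−p)·32000 = 93653
122000p + 32000 = 93653
p = (93653 − 32000) / 122000

p = 0.505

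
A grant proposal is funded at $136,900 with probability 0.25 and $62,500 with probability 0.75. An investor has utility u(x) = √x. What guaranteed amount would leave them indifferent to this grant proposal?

E[u] = 0.25·√136900 + 0.75·√62500 = 0.25·370 + 0.75·250 = 280
CE = (280)² = 78400

$78,400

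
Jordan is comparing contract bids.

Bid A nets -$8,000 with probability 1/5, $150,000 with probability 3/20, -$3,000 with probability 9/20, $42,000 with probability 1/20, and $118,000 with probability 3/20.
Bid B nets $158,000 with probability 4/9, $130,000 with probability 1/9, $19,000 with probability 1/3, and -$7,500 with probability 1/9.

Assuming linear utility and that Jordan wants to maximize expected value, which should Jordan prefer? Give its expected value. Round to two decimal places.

Bid A = 1/5 × (-8000) + 3/20 × 150000 + 9/20 × (-3000) + 1/20 × 42000 + 3/20 × 118000 = -1600 + 22500 − 1350 + 2100 + 17700 = 39350
Bid B = 4/9 × 158000 + 1/9 × 130000 + 1/3 × 19000 + 1/9 × (-7500) = 70222.2222 + 14444.4444 + 6333.3333 − 833.3333 = 90166.6667

Bid B ($90,166.67)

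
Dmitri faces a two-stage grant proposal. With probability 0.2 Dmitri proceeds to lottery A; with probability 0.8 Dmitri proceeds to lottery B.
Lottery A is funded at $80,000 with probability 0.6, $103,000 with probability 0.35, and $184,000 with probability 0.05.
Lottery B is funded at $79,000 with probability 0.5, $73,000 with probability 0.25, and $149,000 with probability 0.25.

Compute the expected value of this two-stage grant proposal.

EV(A) = 0.6 × 80000 + 0.35 × 103000 + 0.05 × 184000 = 48000 + 36050 + 9200 = 93250
EV(B) = 0.5 × 79000 + 0.25 × 73000 + 0.25 × 149000 = 39500 + 18250 + 37250 = 95000
Overall = 0.2 × 93250 + 0.8 × 95000 = 18650 + 76000 = 94650

$94,650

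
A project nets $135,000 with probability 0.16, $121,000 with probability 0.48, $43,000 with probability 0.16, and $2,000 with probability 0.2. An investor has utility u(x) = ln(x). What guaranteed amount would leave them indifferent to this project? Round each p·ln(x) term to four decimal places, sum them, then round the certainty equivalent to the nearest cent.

E[u] = 0.16·ln(135000) + 0.48·ln(121000) + 0.16·ln(43000) + 0.2·ln(2000) = 1.8901 + 5.6177 + 1.7070 + 1.5202 = 10.7350
CE = e^10.7350 ≈ 45935.80

$45,935.80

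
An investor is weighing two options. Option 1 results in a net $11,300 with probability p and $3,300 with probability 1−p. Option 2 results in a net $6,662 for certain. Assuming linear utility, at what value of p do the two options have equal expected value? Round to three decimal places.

p = 0.420

p·11300 + (1−p)·3300 = 6662
8000p + 3300 = 6662
p = (6662 − 3300) / 8000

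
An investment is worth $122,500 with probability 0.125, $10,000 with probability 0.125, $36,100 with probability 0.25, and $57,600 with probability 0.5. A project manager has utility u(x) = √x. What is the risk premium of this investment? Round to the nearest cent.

$4,323.44

E[u] = 0.125·√122500 + 0.125·√10000 + 0.25·√36100 + 0.5·√57600 = 0.125·350 + 0.125·100 + 0.25·190 + 0.5·240 = 223.75
CE = (223.75)² = 50064.0625
Risk premium = EV − CE = 54387.5 − 50064.0625 = 4323.4375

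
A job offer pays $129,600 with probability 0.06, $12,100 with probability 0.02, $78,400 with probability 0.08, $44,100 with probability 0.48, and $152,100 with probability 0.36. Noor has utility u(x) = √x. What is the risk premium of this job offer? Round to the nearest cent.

$7,615.24

E[u] = 0.06·√129600 + 0.02·√12100 + 0.08·√78400 + 0.48·√44100 + 0.36·√152100 = 0.06·360 + 0.02·110 + 0.08·280 + 0.48·210 + 0.36·390 = 287.4
CE = (287.4)² = 82598.76
Risk premium = EV − CE = 90214 − 82598.76 = 7615.24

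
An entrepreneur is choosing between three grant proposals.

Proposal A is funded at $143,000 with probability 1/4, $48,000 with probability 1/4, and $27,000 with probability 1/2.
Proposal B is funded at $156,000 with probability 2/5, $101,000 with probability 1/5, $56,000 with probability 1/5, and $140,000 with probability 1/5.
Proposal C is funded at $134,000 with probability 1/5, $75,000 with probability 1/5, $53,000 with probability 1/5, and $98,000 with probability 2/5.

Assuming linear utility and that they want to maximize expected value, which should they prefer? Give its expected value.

Proposal A = 1/4 × 143000 + 1/4 × 48000 + 1/2 × 27000 = 35750 + 12000 + 13500 = 61250
Proposal B = 2/5 × 156000 + 1/5 × 101000 + 1/5 × 56000 + 1/5 × 140000 = 62400 + 20200 + 11200 + 28000 = 121800
Proposal C = 1/5 × 134000 + 1/5 × 75000 + 1/5 × 53000 + 2/5 × 98000 = 26800 + 15000 + 10600 + 39200 = 91600

Proposal B ($121,800)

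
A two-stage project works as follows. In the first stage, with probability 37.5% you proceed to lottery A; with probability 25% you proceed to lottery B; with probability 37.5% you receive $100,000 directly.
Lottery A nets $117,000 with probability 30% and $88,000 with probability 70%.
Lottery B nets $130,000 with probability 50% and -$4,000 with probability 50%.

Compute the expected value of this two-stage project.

$89,512.50

EV(A) = 0.3 × 117000 + 0.7 × 88000 = 35100 + 61600 = 96700
EV(B) = 0.5 × 130000 + 0.5 × (-4000) = 65000 − 2000 = 63000
Branch C: 100000 (certain)
Overall = 0.375 × 96700 + 0.25 × 63000 + 0.375 × 100000 = 36262.5 + 15750 + 37500 = 89512.5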